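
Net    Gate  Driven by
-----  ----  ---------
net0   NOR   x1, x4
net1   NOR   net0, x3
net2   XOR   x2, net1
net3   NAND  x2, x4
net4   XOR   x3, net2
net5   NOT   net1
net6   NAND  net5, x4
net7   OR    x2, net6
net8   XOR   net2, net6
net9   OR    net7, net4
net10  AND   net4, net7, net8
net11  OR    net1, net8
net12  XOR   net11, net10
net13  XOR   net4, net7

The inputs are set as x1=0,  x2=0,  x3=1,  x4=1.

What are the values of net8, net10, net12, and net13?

net8 = 0, net10 = 0, net12 = 0, net13 = 1

net0 = x1 NOR x4 = 0 NOR 1 = 0
net1 = net0 NOR x3 = 0 NOR 1 = 0
net2 = x2 XOR net1 = 0 XOR 0 = 0
net4 = x3 XOR net2 = 1 XOR 0 = 1
net5 = NOT net1 = NOT 0 = 1
net6 = net5 NAND x4 = 1 NAND 1 = 0
net7 = x2 OR net6 = 0 OR 0 = 0
net8 = net2 XOR net6 = 0 XOR 0 = 0
net10 = net4 AND net7 AND net8 = 1 AND 0 AND 0 = 0
net11 = net1 OR net8 = 0 OR 0 = 0
net12 = net11 XOR net10 = 0 XOR 0 = 0
net13 = net4 XOR net7 = 1 XOR 0 = 1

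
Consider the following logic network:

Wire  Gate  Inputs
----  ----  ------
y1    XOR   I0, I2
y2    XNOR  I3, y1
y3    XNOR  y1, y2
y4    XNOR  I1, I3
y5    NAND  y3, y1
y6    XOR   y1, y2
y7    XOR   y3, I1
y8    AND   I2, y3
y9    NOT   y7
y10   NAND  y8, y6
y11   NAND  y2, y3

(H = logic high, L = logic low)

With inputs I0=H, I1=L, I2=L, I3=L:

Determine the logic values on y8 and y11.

y1 = I0 XOR I2 = H XOR L = H
y2 = I3 XNOR y1 = L XNOR H = L
y3 = y1 XNOR y2 = H XNOR L = L
y8 = I2 AND y3 = L AND L = L
y11 = y2 NAND y3 = L NAND L = H

y8 = L; y11 = H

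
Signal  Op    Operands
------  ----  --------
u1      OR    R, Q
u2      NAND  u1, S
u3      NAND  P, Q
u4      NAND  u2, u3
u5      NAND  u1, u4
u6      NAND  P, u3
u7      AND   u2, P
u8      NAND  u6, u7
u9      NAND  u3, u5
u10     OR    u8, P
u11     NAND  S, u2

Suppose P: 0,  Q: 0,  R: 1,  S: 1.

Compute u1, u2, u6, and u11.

u1 = 1, u2 = 0, u6 = 1, u11 = 1

u1 = R OR Q = 1 OR 0 = 1
u2 = u1 NAND S = 1 NAND 1 = 0
u3 = P NAND Q = 0 NAND 0 = 1
u6 = P NAND u3 = 0 NAND 1 = 1
u11 = S NAND u2 = 1 NAND 0 = 1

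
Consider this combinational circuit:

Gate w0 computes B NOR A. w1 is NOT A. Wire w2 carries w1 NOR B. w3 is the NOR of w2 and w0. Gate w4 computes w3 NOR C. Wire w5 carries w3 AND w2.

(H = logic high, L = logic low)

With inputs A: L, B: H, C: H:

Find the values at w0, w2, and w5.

w0 = L; w2 = L; w5 = L

w0 = B NOR A = H NOR L = L
w1 = NOT A = NOT L = H
w2 = w1 NOR B = H NOR H = L
w3 = w2 NOR w0 = L NOR L = H
w5 = w3 AND w2 = H AND L = L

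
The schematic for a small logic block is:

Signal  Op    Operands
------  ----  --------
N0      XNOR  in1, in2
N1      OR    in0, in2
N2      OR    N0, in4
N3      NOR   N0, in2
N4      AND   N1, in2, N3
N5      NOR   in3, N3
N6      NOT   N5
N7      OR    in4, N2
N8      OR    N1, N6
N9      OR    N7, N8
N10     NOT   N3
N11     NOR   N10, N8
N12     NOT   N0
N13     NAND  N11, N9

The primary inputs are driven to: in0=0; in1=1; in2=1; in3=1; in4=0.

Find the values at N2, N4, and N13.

N0 = in1 XNOR in2 = 1 XNOR 1 = 1
N1 = in0 OR in2 = 0 OR 1 = 1
N2 = N0 OR in4 = 1 OR 0 = 1
N3 = N0 NOR in2 = 1 NOR 1 = 0
N4 = N1 AND in2 AND N3 = 1 AND 1 AND 0 = 0
N5 = in3 NOR N3 = 1 NOR 0 = 0
N6 = NOT N5 = NOT 0 = 1
N7 = in4 OR N2 = 0 OR 1 = 1
N8 = N1 OR N6 = 1 OR 1 = 1
N9 = N7 OR N8 = 1 OR 1 = 1
N10 = NOT N3 = NOT 0 = 1
N11 = N10 NOR N8 = 1 NOR 1 = 0
N13 = N11 NAND N9 = 0 NAND 1 = 1

N2 = 1, N4 = 0, N13 = 1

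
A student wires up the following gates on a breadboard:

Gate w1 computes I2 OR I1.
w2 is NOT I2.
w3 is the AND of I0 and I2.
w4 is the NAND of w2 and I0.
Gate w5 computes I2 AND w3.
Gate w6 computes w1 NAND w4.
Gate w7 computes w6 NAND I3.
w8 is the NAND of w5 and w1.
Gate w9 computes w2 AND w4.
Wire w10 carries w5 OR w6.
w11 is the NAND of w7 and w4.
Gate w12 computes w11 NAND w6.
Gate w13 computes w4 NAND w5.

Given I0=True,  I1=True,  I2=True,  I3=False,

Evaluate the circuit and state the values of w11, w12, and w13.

w1 = I2 OR I1 = True OR True = True
w2 = NOT I2 = NOT True = False
w3 = I0 AND I2 = True AND True = True
w4 = w2 NAND I0 = False NAND True = True
w5 = I2 AND w3 = True AND True = True
w6 = w1 NAND w4 = True NAND True = False
w7 = w6 NAND I3 = False NAND False = True
w11 = w7 NAND w4 = True NAND True = False
w12 = w11 NAND w6 = False NAND False = True
w13 = w4 NAND w5 = True NAND True = False

w11 = False; w12 = True; w13 = False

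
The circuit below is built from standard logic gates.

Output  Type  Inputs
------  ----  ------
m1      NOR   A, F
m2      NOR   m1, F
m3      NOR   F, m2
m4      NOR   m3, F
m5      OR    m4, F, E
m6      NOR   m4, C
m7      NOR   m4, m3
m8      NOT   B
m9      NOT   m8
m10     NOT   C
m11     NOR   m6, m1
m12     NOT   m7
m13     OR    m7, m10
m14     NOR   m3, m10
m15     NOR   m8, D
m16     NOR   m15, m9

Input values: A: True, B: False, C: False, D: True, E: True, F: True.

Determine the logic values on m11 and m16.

m1 = A NOR F = True NOR True = False
m2 = m1 NOR F = False NOR True = False
m3 = F NOR m2 = True NOR False = False
m4 = m3 NOR F = False NOR True = False
m6 = m4 NOR C = False NOR False = True
m8 = NOT B = NOT False = True
m9 = NOT m8 = NOT True = False
m11 = m6 NOR m1 = True NOR False = False
m15 = m8 NOR D = True NOR True = False
m16 = m15 NOR m9 = False NOR False = True

m11 = False  m16 = True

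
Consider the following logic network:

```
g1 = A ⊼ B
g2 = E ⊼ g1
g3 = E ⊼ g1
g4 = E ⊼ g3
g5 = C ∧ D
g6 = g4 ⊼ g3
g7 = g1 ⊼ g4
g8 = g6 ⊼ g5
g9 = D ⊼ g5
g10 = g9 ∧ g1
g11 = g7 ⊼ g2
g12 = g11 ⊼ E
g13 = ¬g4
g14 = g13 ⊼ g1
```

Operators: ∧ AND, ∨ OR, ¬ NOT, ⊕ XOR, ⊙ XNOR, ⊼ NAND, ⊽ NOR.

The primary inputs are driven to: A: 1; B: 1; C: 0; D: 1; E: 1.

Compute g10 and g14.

g10 = 0  g14 = 1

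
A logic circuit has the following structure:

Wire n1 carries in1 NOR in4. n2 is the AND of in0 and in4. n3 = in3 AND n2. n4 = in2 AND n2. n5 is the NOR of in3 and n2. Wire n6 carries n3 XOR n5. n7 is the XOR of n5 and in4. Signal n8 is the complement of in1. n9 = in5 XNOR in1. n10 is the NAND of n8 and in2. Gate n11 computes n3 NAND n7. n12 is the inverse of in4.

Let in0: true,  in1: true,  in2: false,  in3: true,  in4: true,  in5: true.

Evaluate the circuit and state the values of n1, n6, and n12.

n1 = false  n6 = true  n12 = false

n1 = in1 NOR in4 = true NOR true = false
n2 = in0 AND in4 = true AND true = true
n3 = in3 AND n2 = true AND true = true
n5 = in3 NOR n2 = true NOR true = false
n6 = n3 XOR n5 = true XOR false = true
n12 = NOT in4 = NOT true = false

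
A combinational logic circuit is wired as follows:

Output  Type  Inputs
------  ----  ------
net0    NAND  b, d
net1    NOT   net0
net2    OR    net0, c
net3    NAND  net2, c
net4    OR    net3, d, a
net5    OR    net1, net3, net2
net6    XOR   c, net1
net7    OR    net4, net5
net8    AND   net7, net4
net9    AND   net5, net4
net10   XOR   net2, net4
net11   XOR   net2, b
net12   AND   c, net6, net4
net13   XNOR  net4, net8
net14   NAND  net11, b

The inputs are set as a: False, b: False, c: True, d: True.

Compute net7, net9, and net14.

net0 = b NAND d = False NAND True = True
net1 = NOT net0 = NOT True = False
net2 = net0 OR c = True OR True = True
net3 = net2 NAND c = True NAND True = False
net4 = net3 OR d OR a = False OR True OR False = True
net5 = net1 OR net3 OR net2 = False OR False OR True = True
net7 = net4 OR net5 = True OR True = True
net9 = net5 AND net4 = True AND True = True
net11 = net2 XOR b = True XOR False = True
net14 = net11 NAND b = True NAND False = True

net7 = True, net9 = True, net14 = True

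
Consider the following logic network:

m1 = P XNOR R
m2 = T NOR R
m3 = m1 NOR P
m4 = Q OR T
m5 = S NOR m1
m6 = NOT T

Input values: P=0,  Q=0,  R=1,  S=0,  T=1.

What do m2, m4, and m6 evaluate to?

m2 = 0, m4 = 1, m6 = 0

m2 = T NOR R = 1 NOR 1 = 0
m4 = Q OR T = 0 OR 1 = 1
m6 = NOT T = NOT 1 = 0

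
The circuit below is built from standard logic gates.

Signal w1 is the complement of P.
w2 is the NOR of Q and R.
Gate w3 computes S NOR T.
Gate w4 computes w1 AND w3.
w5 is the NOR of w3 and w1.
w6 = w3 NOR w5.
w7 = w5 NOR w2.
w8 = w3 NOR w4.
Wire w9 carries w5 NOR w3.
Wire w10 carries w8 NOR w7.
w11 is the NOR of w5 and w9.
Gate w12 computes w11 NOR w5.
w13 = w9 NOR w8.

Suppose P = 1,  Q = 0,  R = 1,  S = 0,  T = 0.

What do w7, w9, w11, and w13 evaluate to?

w7 = 1; w9 = 0; w11 = 1; w13 = 1

w1 = NOT P = NOT 1 = 0
w2 = Q NOR R = 0 NOR 1 = 0
w3 = S NOR T = 0 NOR 0 = 1
w4 = w1 AND w3 = 0 AND 1 = 0
w5 = w3 NOR w1 = 1 NOR 0 = 0
w7 = w5 NOR w2 = 0 NOR 0 = 1
w8 = w3 NOR w4 = 1 NOR 0 = 0
w9 = w5 NOR w3 = 0 NOR 1 = 0
w11 = w5 NOR w9 = 0 NOR 0 = 1
w13 = w9 NOR w8 = 0 NOR 0 = 1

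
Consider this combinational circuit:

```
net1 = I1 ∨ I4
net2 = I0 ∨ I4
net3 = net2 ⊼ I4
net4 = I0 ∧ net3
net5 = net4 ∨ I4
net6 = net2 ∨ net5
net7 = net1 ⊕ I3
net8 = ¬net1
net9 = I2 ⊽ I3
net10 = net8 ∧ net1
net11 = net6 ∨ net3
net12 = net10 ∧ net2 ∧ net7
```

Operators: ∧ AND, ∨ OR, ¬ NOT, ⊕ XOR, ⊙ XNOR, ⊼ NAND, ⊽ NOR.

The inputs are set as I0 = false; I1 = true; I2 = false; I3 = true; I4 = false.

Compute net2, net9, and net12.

net2 = false, net9 = false, net12 = false

net1 = I1 OR I4 = true OR false = true
net2 = I0 OR I4 = false OR false = false
net7 = net1 XOR I3 = true XOR true = false
net8 = NOT net1 = NOT true = false
net9 = I2 NOR I3 = false NOR true = false
net10 = net8 AND net1 = false AND true = false
net12 = net10 AND net2 AND net7 = false AND false AND false = false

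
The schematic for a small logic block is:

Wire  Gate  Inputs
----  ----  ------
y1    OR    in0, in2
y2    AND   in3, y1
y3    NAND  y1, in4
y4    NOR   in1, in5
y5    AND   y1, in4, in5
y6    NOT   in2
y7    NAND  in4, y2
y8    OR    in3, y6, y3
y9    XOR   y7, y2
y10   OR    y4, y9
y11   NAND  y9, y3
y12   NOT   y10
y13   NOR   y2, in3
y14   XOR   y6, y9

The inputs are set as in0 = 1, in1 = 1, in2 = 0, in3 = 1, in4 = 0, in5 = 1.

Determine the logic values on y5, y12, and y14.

y5 = 0, y12 = 1, y14 = 1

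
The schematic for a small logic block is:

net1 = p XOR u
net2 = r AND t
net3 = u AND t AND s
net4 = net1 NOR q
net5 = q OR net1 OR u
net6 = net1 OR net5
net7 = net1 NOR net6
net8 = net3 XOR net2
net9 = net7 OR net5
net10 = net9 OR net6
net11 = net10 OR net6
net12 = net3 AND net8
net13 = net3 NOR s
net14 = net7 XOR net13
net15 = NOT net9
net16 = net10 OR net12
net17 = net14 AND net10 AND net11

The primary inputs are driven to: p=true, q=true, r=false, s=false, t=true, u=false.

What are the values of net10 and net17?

net10 = true, net17 = true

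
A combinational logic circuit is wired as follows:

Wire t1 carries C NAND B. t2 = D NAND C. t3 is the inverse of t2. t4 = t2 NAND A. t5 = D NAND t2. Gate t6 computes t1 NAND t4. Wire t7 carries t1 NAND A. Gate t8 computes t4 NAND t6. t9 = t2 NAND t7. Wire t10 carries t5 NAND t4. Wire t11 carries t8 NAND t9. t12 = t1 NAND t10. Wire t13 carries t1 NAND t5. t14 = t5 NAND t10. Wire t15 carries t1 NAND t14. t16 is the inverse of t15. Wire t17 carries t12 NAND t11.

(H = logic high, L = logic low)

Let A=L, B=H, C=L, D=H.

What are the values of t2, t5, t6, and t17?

t2 = H, t5 = L, t6 = L, t17 = H

t1 = C NAND B = L NAND H = H
t2 = D NAND C = H NAND L = H
t4 = t2 NAND A = H NAND L = H
t5 = D NAND t2 = H NAND H = L
t6 = t1 NAND t4 = H NAND H = L
t7 = t1 NAND A = H NAND L = H
t8 = t4 NAND t6 = H NAND L = H
t9 = t2 NAND t7 = H NAND H = L
t10 = t5 NAND t4 = L NAND H = H
t11 = t8 NAND t9 = H NAND L = H
t12 = t1 NAND t10 = H NAND H = L
t17 = t12 NAND t11 = L NAND H = H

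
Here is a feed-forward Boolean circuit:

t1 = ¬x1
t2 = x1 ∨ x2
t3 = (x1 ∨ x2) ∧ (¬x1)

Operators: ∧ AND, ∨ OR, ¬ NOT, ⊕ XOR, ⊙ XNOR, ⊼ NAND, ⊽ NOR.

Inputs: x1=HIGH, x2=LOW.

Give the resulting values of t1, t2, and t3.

t1 = ¬HIGH = LOW
t2 = HIGH ∨ LOW = HIGH
t3 = (HIGH ∨ LOW) ∧ (¬HIGH) = LOW

t1 = LOW; t2 = HIGH; t3 = LOW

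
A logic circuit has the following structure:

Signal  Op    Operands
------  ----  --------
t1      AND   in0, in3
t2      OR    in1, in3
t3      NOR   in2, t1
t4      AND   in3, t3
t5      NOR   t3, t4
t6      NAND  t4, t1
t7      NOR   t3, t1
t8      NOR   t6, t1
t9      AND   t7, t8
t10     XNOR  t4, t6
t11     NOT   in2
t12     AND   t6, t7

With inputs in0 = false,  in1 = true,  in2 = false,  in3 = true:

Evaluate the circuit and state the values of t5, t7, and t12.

t5 = false, t7 = false, t12 = false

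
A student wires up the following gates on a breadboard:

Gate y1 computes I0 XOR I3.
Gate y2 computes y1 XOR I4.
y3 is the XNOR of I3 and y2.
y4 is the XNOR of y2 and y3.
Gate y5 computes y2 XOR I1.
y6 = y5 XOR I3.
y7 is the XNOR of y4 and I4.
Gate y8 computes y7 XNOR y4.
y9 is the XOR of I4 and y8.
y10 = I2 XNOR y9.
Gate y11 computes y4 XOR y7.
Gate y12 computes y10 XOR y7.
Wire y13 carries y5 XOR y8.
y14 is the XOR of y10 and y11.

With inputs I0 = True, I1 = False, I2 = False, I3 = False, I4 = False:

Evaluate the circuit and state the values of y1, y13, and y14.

y1 = I0 XOR I3 = True XOR False = True
y2 = y1 XOR I4 = True XOR False = True
y3 = I3 XNOR y2 = False XNOR True = False
y4 = y2 XNOR y3 = True XNOR False = False
y5 = y2 XOR I1 = True XOR False = True
y7 = y4 XNOR I4 = False XNOR False = True
y8 = y7 XNOR y4 = True XNOR False = False
y9 = I4 XOR y8 = False XOR False = False
y10 = I2 XNOR y9 = False XNOR False = True
y11 = y4 XOR y7 = False XOR True = True
y13 = y5 XOR y8 = True XOR False = True
y14 = y10 XOR y11 = True XOR True = False

y1 = True, y13 = True, y14 = False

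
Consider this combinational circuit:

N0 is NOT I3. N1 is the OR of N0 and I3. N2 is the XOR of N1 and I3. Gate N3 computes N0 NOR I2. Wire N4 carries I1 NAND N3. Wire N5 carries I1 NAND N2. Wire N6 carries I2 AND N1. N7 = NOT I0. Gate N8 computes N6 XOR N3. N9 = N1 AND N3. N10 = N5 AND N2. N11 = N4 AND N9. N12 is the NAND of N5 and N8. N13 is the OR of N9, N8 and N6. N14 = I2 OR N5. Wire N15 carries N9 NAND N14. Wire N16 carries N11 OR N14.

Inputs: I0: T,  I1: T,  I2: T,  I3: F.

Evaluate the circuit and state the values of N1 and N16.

N0 = NOT I3 = NOT F = T
N1 = N0 OR I3 = T OR F = T
N2 = N1 XOR I3 = T XOR F = T
N3 = N0 NOR I2 = T NOR T = F
N4 = I1 NAND N3 = T NAND F = T
N5 = I1 NAND N2 = T NAND T = F
N9 = N1 AND N3 = T AND F = F
N11 = N4 AND N9 = T AND F = F
N14 = I2 OR N5 = T OR F = T
N16 = N11 OR N14 = F OR T = T

N1 = T; N16 = T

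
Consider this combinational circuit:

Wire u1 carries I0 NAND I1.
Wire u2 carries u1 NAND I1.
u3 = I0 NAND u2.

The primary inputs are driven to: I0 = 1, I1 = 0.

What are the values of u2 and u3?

u2 = 1, u3 = 0

u1 = I0 NAND I1 = 1 NAND 0 = 1
u2 = u1 NAND I1 = 1 NAND 0 = 1
u3 = I0 NAND u2 = 1 NAND 1 = 0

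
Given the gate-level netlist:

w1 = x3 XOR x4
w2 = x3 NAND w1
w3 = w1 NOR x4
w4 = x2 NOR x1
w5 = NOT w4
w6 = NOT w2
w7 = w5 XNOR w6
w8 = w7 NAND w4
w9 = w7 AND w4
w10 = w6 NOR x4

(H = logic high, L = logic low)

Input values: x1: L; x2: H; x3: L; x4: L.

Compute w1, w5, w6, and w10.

w1 = L, w5 = H, w6 = L, w10 = H

w1 = x3 XOR x4 = L XOR L = L
w2 = x3 NAND w1 = L NAND L = H
w4 = x2 NOR x1 = H NOR L = L
w5 = NOT w4 = NOT L = H
w6 = NOT w2 = NOT H = L
w10 = w6 NOR x4 = L NOR L = H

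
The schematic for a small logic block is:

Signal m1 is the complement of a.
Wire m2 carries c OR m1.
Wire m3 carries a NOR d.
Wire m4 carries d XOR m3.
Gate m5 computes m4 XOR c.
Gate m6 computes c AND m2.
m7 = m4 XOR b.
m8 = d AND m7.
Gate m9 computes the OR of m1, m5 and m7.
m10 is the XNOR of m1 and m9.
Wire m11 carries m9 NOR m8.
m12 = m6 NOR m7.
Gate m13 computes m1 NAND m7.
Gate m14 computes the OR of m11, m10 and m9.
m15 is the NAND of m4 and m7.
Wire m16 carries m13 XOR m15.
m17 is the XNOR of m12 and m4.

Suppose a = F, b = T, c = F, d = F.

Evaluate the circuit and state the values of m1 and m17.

m1 = NOT a = NOT F = T
m2 = c OR m1 = F OR T = T
m3 = a NOR d = F NOR F = T
m4 = d XOR m3 = F XOR T = T
m6 = c AND m2 = F AND T = F
m7 = m4 XOR b = T XOR T = F
m12 = m6 NOR m7 = F NOR F = T
m17 = m12 XNOR m4 = T XNOR T = T

m1 = T, m17 = T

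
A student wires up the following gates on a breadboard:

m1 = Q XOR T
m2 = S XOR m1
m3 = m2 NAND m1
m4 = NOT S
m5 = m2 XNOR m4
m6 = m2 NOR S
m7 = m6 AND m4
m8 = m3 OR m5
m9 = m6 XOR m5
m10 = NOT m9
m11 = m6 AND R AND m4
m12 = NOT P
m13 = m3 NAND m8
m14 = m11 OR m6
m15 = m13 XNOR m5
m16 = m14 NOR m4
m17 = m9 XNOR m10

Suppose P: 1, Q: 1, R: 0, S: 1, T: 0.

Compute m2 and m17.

m2 = 0, m17 = 0

m1 = Q XOR T = 1 XOR 0 = 1
m2 = S XOR m1 = 1 XOR 1 = 0
m4 = NOT S = NOT 1 = 0
m5 = m2 XNOR m4 = 0 XNOR 0 = 1
m6 = m2 NOR S = 0 NOR 1 = 0
m9 = m6 XOR m5 = 0 XOR 1 = 1
m10 = NOT m9 = NOT 1 = 0
m17 = m9 XNOR m10 = 1 XNOR 0 = 0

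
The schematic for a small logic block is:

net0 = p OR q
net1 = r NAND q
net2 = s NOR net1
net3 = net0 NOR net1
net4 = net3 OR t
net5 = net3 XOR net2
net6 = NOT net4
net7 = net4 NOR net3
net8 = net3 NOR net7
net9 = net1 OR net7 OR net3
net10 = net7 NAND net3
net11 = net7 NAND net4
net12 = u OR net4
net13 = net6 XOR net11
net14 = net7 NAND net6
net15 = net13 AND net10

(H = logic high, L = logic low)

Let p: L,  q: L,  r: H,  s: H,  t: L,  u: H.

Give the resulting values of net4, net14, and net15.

net0 = p OR q = L OR L = L
net1 = r NAND q = H NAND L = H
net3 = net0 NOR net1 = L NOR H = L
net4 = net3 OR t = L OR L = L
net6 = NOT net4 = NOT L = H
net7 = net4 NOR net3 = L NOR L = H
net10 = net7 NAND net3 = H NAND L = H
net11 = net7 NAND net4 = H NAND L = H
net13 = net6 XOR net11 = H XOR H = L
net14 = net7 NAND net6 = H NAND H = L
net15 = net13 AND net10 = L AND H = L

net4 = L, net14 = L, net15 = L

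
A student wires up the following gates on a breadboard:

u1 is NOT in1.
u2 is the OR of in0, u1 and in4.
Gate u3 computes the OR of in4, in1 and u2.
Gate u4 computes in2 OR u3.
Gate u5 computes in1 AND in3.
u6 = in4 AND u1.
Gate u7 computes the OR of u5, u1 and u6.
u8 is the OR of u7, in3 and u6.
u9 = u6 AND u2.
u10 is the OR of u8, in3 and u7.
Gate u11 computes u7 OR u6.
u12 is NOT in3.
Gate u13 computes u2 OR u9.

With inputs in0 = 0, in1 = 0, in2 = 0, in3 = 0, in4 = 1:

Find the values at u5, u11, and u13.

u1 = NOT in1 = NOT 0 = 1
u2 = in0 OR u1 OR in4 = 0 OR 1 OR 1 = 1
u5 = in1 AND in3 = 0 AND 0 = 0
u6 = in4 AND u1 = 1 AND 1 = 1
u7 = u5 OR u1 OR u6 = 0 OR 1 OR 1 = 1
u9 = u6 AND u2 = 1 AND 1 = 1
u11 = u7 OR u6 = 1 OR 1 = 1
u13 = u2 OR u9 = 1 OR 1 = 1

u5 = 0, u11 = 1, u13 = 1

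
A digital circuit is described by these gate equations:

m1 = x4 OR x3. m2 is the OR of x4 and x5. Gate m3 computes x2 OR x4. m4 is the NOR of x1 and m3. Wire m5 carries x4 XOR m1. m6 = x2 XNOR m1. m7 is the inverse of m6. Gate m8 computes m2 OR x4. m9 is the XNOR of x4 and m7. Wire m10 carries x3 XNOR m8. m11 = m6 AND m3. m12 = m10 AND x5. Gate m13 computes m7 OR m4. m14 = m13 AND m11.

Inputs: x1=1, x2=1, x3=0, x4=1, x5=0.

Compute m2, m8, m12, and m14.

m2 = 1, m8 = 1, m12 = 0, m14 = 0

m1 = x4 OR x3 = 1 OR 0 = 1
m2 = x4 OR x5 = 1 OR 0 = 1
m3 = x2 OR x4 = 1 OR 1 = 1
m4 = x1 NOR m3 = 1 NOR 1 = 0
m6 = x2 XNOR m1 = 1 XNOR 1 = 1
m7 = NOT m6 = NOT 1 = 0
m8 = m2 OR x4 = 1 OR 1 = 1
m10 = x3 XNOR m8 = 0 XNOR 1 = 0
m11 = m6 AND m3 = 1 AND 1 = 1
m12 = m10 AND x5 = 0 AND 0 = 0
m13 = m7 OR m4 = 0 OR 0 = 0
m14 = m13 AND m11 = 0 AND 1 = 0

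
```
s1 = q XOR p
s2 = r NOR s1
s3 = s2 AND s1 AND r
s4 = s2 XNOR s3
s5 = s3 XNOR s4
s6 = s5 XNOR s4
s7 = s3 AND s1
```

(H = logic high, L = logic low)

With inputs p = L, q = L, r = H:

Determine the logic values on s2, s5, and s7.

s2 = L, s5 = L, s7 = L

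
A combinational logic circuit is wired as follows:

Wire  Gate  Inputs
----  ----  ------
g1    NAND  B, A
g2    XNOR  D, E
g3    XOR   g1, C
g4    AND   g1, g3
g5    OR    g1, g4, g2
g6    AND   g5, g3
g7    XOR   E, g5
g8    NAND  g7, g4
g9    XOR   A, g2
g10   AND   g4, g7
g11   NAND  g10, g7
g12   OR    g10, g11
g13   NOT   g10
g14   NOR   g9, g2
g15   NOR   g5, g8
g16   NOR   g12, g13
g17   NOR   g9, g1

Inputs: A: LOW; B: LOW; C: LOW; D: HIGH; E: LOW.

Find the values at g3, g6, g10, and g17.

g1 = B NAND A = LOW NAND LOW = HIGH
g2 = D XNOR E = HIGH XNOR LOW = LOW
g3 = g1 XOR C = HIGH XOR LOW = HIGH
g4 = g1 AND g3 = HIGH AND HIGH = HIGH
g5 = g1 OR g4 OR g2 = HIGH OR HIGH OR LOW = HIGH
g6 = g5 AND g3 = HIGH AND HIGH = HIGH
g7 = E XOR g5 = LOW XOR HIGH = HIGH
g9 = A XOR g2 = LOW XOR LOW = LOW
g10 = g4 AND g7 = HIGH AND HIGH = HIGH
g17 = g9 NOR g1 = LOW NOR HIGH = LOW

g3 = HIGH, g6 = HIGH, g10 = HIGH, g17 = LOW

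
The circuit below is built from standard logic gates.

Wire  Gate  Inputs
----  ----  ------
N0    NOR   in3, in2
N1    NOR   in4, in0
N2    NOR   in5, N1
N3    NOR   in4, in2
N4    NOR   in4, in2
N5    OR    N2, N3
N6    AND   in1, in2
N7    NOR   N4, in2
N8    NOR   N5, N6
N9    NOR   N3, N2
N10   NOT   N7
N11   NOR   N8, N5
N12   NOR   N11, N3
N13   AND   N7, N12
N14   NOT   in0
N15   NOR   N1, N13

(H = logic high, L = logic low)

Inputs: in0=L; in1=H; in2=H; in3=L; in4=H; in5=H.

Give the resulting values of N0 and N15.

N0 = L  N15 = H

N0 = in3 NOR in2 = L NOR H = L
N1 = in4 NOR in0 = H NOR L = L
N2 = in5 NOR N1 = H NOR L = L
N3 = in4 NOR in2 = H NOR H = L
N4 = in4 NOR in2 = H NOR H = L
N5 = N2 OR N3 = L OR L = L
N6 = in1 AND in2 = H AND H = H
N7 = N4 NOR in2 = L NOR H = L
N8 = N5 NOR N6 = L NOR H = L
N11 = N8 NOR N5 = L NOR L = H
N12 = N11 NOR N3 = H NOR L = L
N13 = N7 AND N12 = L AND L = L
N15 = N1 NOR N13 = L NOR L = H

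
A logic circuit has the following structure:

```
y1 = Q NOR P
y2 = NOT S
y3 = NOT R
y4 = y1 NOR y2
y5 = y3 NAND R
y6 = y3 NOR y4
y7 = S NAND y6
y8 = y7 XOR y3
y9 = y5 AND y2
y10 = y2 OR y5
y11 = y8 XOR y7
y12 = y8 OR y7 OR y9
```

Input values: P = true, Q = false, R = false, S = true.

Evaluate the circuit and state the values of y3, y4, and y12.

y1 = Q NOR P = false NOR true = false
y2 = NOT S = NOT true = false
y3 = NOT R = NOT false = true
y4 = y1 NOR y2 = false NOR false = true
y5 = y3 NAND R = true NAND false = true
y6 = y3 NOR y4 = true NOR true = false
y7 = S NAND y6 = true NAND false = true
y8 = y7 XOR y3 = true XOR true = false
y9 = y5 AND y2 = true AND false = false
y12 = y8 OR y7 OR y9 = false OR true OR false = true

y3 = true, y4 = true, y12 = true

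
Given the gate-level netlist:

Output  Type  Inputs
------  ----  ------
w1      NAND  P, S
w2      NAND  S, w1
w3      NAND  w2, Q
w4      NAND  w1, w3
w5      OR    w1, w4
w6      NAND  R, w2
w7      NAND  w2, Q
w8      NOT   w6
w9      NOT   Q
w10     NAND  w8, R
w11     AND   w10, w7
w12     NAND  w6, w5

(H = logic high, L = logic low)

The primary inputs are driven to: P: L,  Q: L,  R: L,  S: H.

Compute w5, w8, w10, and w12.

w5 = H  w8 = L  w10 = H  w12 = L

w1 = P NAND S = L NAND H = H
w2 = S NAND w1 = H NAND H = L
w3 = w2 NAND Q = L NAND L = H
w4 = w1 NAND w3 = H NAND H = L
w5 = w1 OR w4 = H OR L = H
w6 = R NAND w2 = L NAND L = H
w8 = NOT w6 = NOT H = L
w10 = w8 NAND R = L NAND L = H
w12 = w6 NAND w5 = H NAND H = L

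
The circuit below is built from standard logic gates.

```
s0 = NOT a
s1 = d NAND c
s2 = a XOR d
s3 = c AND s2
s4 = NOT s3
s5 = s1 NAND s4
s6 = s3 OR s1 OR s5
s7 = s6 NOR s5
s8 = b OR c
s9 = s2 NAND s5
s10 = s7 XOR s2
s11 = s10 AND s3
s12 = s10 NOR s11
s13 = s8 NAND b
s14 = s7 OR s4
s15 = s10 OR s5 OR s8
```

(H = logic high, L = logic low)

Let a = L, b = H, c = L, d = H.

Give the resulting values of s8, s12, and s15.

s1 = d NAND c = H NAND L = H
s2 = a XOR d = L XOR H = H
s3 = c AND s2 = L AND H = L
s4 = NOT s3 = NOT L = H
s5 = s1 NAND s4 = H NAND H = L
s6 = s3 OR s1 OR s5 = L OR H OR L = H
s7 = s6 NOR s5 = H NOR L = L
s8 = b OR c = H OR L = H
s10 = s7 XOR s2 = L XOR H = H
s11 = s10 AND s3 = H AND L = L
s12 = s10 NOR s11 = H NOR L = L
s15 = s10 OR s5 OR s8 = H OR L OR H = H

s8 = H, s12 = L, s15 = H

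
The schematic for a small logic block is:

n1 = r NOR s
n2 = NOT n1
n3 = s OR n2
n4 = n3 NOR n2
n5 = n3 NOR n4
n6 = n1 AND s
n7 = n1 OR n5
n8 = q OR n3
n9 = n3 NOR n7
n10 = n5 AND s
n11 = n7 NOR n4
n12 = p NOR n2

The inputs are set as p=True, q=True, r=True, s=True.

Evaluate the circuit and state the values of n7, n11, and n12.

n7 = False, n11 = True, n12 = False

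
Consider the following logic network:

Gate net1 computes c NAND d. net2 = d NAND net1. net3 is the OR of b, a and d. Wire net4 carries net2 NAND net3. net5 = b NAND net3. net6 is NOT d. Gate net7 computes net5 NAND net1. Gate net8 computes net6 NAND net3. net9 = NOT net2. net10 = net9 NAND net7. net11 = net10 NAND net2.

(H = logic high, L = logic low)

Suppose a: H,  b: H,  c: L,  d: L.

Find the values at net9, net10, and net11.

net9 = L, net10 = H, net11 = L

net1 = c NAND d = L NAND L = H
net2 = d NAND net1 = L NAND H = H
net3 = b OR a OR d = H OR H OR L = H
net5 = b NAND net3 = H NAND H = L
net7 = net5 NAND net1 = L NAND H = H
net9 = NOT net2 = NOT H = L
net10 = net9 NAND net7 = L NAND H = H
net11 = net10 NAND net2 = H NAND H = L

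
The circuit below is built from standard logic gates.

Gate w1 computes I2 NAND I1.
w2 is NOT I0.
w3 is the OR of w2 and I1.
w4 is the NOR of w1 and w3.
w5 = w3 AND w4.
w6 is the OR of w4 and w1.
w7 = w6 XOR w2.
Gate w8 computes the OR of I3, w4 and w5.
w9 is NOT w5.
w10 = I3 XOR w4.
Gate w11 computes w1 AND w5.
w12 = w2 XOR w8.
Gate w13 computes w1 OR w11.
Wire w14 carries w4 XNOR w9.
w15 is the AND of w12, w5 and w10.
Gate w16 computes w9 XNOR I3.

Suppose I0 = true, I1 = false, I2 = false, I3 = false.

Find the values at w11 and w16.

w11 = false  w16 = false

w1 = I2 NAND I1 = false NAND false = true
w2 = NOT I0 = NOT true = false
w3 = w2 OR I1 = false OR false = false
w4 = w1 NOR w3 = true NOR false = false
w5 = w3 AND w4 = false AND false = false
w9 = NOT w5 = NOT false = true
w11 = w1 AND w5 = true AND false = false
w16 = w9 XNOR I3 = true XNOR false = false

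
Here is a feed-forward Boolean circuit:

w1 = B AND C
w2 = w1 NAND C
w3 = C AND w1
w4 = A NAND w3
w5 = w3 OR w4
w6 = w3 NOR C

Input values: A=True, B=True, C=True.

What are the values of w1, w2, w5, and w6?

w1 = True, w2 = False, w5 = True, w6 = False

w1 = B AND C = True AND True = True
w2 = w1 NAND C = True NAND True = False
w3 = C AND w1 = True AND True = True
w4 = A NAND w3 = True NAND True = False
w5 = w3 OR w4 = True OR False = True
w6 = w3 NOR C = True NOR True = False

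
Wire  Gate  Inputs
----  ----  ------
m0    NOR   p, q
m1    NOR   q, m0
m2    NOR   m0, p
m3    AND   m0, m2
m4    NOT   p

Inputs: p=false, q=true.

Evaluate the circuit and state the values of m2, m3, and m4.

m2 = true; m3 = false; m4 = true

m0 = p NOR q = false NOR true = false
m2 = m0 NOR p = false NOR false = true
m3 = m0 AND m2 = false AND true = false
m4 = NOT p = NOT false = true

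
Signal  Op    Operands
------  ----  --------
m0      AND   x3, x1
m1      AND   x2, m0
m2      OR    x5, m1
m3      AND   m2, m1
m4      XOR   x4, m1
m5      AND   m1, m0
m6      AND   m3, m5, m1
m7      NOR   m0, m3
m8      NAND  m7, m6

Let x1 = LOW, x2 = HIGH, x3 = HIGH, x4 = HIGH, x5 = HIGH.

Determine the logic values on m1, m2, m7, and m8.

m0 = x3 AND x1 = HIGH AND LOW = LOW
m1 = x2 AND m0 = HIGH AND LOW = LOW
m2 = x5 OR m1 = HIGH OR LOW = HIGH
m3 = m2 AND m1 = HIGH AND LOW = LOW
m5 = m1 AND m0 = LOW AND LOW = LOW
m6 = m3 AND m5 AND m1 = LOW AND LOW AND LOW = LOW
m7 = m0 NOR m3 = LOW NOR LOW = HIGH
m8 = m7 NAND m6 = HIGH NAND LOW = HIGH

m1 = LOW; m2 = HIGH; m7 = HIGH; m8 = HIGH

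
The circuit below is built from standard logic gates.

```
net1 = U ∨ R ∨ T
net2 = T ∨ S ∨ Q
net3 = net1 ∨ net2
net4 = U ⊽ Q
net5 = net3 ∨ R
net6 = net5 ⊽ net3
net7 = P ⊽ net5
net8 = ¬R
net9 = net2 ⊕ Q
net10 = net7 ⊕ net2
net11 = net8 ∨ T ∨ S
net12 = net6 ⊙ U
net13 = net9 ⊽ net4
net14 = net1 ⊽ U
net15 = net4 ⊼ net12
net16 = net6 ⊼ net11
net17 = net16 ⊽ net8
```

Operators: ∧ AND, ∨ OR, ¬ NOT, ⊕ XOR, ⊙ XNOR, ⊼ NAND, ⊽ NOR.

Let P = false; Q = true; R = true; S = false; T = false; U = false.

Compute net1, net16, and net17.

net1 = U OR R OR T = false OR true OR false = true
net2 = T OR S OR Q = false OR false OR true = true
net3 = net1 OR net2 = true OR true = true
net5 = net3 OR R = true OR true = true
net6 = net5 NOR net3 = true NOR true = false
net8 = NOT R = NOT true = false
net11 = net8 OR T OR S = false OR false OR false = false
net16 = net6 NAND net11 = false NAND false = true
net17 = net16 NOR net8 = true NOR false = false

net1 = true; net16 = true; net17 = false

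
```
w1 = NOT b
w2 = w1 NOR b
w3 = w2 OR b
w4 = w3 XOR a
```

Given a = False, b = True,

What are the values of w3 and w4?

w3 = True; w4 = True

w1 = NOT b = NOT True = False
w2 = w1 NOR b = False NOR True = False
w3 = w2 OR b = False OR True = True
w4 = w3 XOR a = True XOR False = True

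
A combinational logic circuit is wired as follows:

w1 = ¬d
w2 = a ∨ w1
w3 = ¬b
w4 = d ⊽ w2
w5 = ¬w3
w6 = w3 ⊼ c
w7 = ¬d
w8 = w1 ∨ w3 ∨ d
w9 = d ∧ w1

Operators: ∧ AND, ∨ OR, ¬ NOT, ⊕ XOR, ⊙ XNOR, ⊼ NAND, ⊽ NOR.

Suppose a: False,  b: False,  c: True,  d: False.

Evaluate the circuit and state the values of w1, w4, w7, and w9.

w1 = True; w4 = False; w7 = True; w9 = False

w1 = NOT d = NOT False = True
w2 = a OR w1 = False OR True = True
w4 = d NOR w2 = False NOR True = False
w7 = NOT d = NOT False = True
w9 = d AND w1 = False AND True = False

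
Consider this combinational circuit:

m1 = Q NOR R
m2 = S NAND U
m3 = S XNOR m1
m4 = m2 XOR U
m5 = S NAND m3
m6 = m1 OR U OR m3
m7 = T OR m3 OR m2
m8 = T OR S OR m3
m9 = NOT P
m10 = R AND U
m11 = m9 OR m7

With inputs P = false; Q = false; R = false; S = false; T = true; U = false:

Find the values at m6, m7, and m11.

m1 = Q NOR R = false NOR false = true
m2 = S NAND U = false NAND false = true
m3 = S XNOR m1 = false XNOR true = false
m6 = m1 OR U OR m3 = true OR false OR false = true
m7 = T OR m3 OR m2 = true OR false OR true = true
m9 = NOT P = NOT false = true
m11 = m9 OR m7 = true OR true = true

m6 = true, m7 = true, m11 = true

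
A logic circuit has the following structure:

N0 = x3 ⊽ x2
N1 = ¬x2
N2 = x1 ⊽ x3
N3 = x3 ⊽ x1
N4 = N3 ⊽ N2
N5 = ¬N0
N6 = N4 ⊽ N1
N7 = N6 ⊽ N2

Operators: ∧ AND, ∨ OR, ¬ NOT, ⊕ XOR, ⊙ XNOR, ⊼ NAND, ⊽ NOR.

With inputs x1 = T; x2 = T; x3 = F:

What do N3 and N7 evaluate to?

N1 = NOT x2 = NOT T = F
N2 = x1 NOR x3 = T NOR F = F
N3 = x3 NOR x1 = F NOR T = F
N4 = N3 NOR N2 = F NOR F = T
N6 = N4 NOR N1 = T NOR F = F
N7 = N6 NOR N2 = F NOR F = T

N3 = F, N7 = T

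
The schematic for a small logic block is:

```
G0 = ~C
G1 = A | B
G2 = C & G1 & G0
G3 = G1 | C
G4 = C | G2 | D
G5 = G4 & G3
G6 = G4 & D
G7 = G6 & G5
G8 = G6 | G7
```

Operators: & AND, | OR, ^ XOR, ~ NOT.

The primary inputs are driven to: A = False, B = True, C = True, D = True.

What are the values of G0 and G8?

G0 = False  G8 = True

G0 = NOT C = NOT True = False
G1 = A OR B = False OR True = True
G2 = C AND G1 AND G0 = True AND True AND False = False
G3 = G1 OR C = True OR True = True
G4 = C OR G2 OR D = True OR False OR True = True
G5 = G4 AND G3 = True AND True = True
G6 = G4 AND D = True AND True = True
G7 = G6 AND G5 = True AND True = True
G8 = G6 OR G7 = True OR True = True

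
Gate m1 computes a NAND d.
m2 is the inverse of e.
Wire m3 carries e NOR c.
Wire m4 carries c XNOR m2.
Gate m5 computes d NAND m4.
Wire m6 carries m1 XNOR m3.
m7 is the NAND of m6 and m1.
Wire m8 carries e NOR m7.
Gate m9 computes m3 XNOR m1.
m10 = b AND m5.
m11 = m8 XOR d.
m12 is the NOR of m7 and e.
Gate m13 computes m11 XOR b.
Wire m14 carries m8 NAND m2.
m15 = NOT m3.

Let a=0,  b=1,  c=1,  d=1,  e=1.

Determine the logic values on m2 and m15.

m2 = 0, m15 = 1

m2 = NOT e = NOT 1 = 0
m3 = e NOR c = 1 NOR 1 = 0
m15 = NOT m3 = NOT 0 = 1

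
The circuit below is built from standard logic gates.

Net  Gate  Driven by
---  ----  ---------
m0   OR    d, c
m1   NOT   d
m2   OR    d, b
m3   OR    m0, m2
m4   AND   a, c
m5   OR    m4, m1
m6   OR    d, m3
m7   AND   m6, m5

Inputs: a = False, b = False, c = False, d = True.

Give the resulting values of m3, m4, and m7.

m0 = d OR c = True OR False = True
m1 = NOT d = NOT True = False
m2 = d OR b = True OR False = True
m3 = m0 OR m2 = True OR True = True
m4 = a AND c = False AND False = False
m5 = m4 OR m1 = False OR False = False
m6 = d OR m3 = True OR True = True
m7 = m6 AND m5 = True AND False = False

m3 = True  m4 = False  m7 = False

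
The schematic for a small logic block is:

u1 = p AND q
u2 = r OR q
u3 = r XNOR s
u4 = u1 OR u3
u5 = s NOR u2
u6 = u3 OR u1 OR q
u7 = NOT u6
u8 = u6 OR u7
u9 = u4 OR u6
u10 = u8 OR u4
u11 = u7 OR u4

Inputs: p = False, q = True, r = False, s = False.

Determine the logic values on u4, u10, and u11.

u4 = True, u10 = True, u11 = True

u1 = p AND q = False AND True = False
u3 = r XNOR s = False XNOR False = True
u4 = u1 OR u3 = False OR True = True
u6 = u3 OR u1 OR q = True OR False OR True = True
u7 = NOT u6 = NOT True = False
u8 = u6 OR u7 = True OR False = True
u10 = u8 OR u4 = True OR True = True
u11 = u7 OR u4 = False OR True = True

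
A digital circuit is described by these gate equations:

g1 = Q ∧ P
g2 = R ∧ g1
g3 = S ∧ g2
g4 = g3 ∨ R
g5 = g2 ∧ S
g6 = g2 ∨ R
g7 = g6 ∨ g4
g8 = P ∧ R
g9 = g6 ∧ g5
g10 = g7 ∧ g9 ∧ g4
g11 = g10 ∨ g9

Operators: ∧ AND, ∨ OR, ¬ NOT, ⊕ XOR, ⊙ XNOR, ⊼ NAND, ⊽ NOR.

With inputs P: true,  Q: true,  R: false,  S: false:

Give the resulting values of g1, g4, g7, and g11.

g1 = Q AND P = true AND true = true
g2 = R AND g1 = false AND true = false
g3 = S AND g2 = false AND false = false
g4 = g3 OR R = false OR false = false
g5 = g2 AND S = false AND false = false
g6 = g2 OR R = false OR false = false
g7 = g6 OR g4 = false OR false = false
g9 = g6 AND g5 = false AND false = false
g10 = g7 AND g9 AND g4 = false AND false AND false = false
g11 = g10 OR g9 = false OR false = false

g1 = true, g4 = false, g7 = false, g11 = false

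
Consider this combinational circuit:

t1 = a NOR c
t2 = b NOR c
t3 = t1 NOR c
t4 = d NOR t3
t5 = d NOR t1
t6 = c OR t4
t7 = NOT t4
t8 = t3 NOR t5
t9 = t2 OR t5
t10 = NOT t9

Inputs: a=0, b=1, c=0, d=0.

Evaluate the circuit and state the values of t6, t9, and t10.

t1 = a NOR c = 0 NOR 0 = 1
t2 = b NOR c = 1 NOR 0 = 0
t3 = t1 NOR c = 1 NOR 0 = 0
t4 = d NOR t3 = 0 NOR 0 = 1
t5 = d NOR t1 = 0 NOR 1 = 0
t6 = c OR t4 = 0 OR 1 = 1
t9 = t2 OR t5 = 0 OR 0 = 0
t10 = NOT t9 = NOT 0 = 1

t6 = 1; t9 = 0; t10 = 1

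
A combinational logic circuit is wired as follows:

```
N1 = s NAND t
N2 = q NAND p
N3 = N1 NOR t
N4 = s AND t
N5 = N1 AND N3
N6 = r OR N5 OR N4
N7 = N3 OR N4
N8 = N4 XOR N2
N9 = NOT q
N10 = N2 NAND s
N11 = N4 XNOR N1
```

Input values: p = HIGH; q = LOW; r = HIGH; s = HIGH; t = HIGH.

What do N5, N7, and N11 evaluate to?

N5 = LOW, N7 = HIGH, N11 = LOW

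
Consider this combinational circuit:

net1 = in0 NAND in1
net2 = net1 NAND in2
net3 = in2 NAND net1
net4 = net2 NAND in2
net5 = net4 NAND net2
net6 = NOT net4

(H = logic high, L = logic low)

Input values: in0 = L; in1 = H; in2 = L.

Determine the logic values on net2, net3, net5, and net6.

net1 = in0 NAND in1 = L NAND H = H
net2 = net1 NAND in2 = H NAND L = H
net3 = in2 NAND net1 = L NAND H = H
net4 = net2 NAND in2 = H NAND L = H
net5 = net4 NAND net2 = H NAND H = L
net6 = NOT net4 = NOT H = L

net2 = H, net3 = H, net5 = L, net6 = L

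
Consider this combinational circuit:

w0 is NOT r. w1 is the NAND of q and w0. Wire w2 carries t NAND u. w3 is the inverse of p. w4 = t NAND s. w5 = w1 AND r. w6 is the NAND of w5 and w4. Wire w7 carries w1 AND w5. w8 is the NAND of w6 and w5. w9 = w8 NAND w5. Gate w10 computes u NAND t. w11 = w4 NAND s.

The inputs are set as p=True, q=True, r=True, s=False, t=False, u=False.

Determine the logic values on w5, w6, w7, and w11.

w5 = True  w6 = False  w7 = True  w11 = True

w0 = NOT r = NOT True = False
w1 = q NAND w0 = True NAND False = True
w4 = t NAND s = False NAND False = True
w5 = w1 AND r = True AND True = True
w6 = w5 NAND w4 = True NAND True = False
w7 = w1 AND w5 = True AND True = True
w11 = w4 NAND s = True NAND False = True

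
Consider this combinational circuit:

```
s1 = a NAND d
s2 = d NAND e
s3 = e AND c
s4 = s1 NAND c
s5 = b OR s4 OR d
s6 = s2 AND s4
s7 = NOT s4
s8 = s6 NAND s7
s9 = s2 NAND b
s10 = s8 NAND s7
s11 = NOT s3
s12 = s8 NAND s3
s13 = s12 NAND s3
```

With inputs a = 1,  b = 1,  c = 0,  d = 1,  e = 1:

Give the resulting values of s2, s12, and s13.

s1 = a NAND d = 1 NAND 1 = 0
s2 = d NAND e = 1 NAND 1 = 0
s3 = e AND c = 1 AND 0 = 0
s4 = s1 NAND c = 0 NAND 0 = 1
s6 = s2 AND s4 = 0 AND 1 = 0
s7 = NOT s4 = NOT 1 = 0
s8 = s6 NAND s7 = 0 NAND 0 = 1
s12 = s8 NAND s3 = 1 NAND 0 = 1
s13 = s12 NAND s3 = 1 NAND 0 = 1

s2 = 0; s12 = 1; s13 = 1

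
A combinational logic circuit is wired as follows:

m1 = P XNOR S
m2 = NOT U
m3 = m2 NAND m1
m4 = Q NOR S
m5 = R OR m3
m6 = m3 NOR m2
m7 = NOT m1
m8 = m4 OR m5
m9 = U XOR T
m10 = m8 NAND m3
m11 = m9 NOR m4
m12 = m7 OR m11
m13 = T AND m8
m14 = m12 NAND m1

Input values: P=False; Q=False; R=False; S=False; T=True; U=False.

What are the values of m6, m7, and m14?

m6 = False, m7 = False, m14 = True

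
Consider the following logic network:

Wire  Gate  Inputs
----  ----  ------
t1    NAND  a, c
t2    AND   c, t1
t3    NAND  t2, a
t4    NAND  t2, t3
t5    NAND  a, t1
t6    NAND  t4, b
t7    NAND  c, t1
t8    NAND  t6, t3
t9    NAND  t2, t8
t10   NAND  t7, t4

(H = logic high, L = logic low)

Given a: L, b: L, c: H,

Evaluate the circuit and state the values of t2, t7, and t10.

t2 = H; t7 = L; t10 = H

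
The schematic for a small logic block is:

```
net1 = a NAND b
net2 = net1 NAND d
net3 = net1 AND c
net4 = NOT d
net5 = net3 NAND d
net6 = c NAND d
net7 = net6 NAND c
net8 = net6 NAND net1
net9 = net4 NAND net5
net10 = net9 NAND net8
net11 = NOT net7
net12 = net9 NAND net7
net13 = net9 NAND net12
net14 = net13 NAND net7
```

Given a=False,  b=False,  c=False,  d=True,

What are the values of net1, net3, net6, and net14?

net1 = True, net3 = False, net6 = True, net14 = False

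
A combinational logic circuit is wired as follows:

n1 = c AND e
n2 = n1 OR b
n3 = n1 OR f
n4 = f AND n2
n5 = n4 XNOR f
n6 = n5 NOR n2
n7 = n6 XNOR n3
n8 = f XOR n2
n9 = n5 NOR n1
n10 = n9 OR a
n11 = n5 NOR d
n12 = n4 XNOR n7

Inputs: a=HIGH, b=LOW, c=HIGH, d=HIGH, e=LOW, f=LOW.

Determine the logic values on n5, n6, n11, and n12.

n5 = HIGH, n6 = LOW, n11 = LOW, n12 = LOW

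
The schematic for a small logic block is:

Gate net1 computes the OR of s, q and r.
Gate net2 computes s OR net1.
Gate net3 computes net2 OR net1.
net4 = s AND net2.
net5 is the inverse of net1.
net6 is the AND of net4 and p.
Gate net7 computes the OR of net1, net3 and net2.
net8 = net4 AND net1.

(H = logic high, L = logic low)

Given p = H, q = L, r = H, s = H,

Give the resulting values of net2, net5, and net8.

net2 = H  net5 = L  net8 = H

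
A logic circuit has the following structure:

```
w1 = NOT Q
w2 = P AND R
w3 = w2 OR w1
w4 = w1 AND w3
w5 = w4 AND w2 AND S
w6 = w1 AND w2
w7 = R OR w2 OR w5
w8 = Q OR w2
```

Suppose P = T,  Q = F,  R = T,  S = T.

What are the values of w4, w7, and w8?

w4 = T, w7 = T, w8 = T

w1 = NOT Q = NOT F = T
w2 = P AND R = T AND T = T
w3 = w2 OR w1 = T OR T = T
w4 = w1 AND w3 = T AND T = T
w5 = w4 AND w2 AND S = T AND T AND T = T
w7 = R OR w2 OR w5 = T OR T OR T = T
w8 = Q OR w2 = F OR T = T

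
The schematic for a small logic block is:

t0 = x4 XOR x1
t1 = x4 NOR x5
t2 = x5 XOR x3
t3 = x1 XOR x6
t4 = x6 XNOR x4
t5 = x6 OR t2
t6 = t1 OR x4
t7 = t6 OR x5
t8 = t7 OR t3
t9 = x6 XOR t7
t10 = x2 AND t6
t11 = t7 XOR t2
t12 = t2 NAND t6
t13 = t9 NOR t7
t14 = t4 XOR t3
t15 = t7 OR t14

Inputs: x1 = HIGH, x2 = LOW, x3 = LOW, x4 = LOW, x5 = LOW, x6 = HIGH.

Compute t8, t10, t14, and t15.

t8 = HIGH; t10 = LOW; t14 = LOW; t15 = HIGH

t1 = x4 NOR x5 = LOW NOR LOW = HIGH
t3 = x1 XOR x6 = HIGH XOR HIGH = LOW
t4 = x6 XNOR x4 = HIGH XNOR LOW = LOW
t6 = t1 OR x4 = HIGH OR LOW = HIGH
t7 = t6 OR x5 = HIGH OR LOW = HIGH
t8 = t7 OR t3 = HIGH OR LOW = HIGH
t10 = x2 AND t6 = LOW AND HIGH = LOW
t14 = t4 XOR t3 = LOW XOR LOW = LOW
t15 = t7 OR t14 = HIGH OR LOW = HIGH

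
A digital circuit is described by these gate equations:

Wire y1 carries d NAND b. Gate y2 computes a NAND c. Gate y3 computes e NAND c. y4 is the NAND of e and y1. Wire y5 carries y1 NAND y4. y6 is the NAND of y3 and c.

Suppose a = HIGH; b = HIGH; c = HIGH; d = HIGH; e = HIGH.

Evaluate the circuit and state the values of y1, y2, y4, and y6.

y1 = LOW, y2 = LOW, y4 = HIGH, y6 = HIGH

y1 = d NAND b = HIGH NAND HIGH = LOW
y2 = a NAND c = HIGH NAND HIGH = LOW
y3 = e NAND c = HIGH NAND HIGH = LOW
y4 = e NAND y1 = HIGH NAND LOW = HIGH
y6 = y3 NAND c = LOW NAND HIGH = HIGH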